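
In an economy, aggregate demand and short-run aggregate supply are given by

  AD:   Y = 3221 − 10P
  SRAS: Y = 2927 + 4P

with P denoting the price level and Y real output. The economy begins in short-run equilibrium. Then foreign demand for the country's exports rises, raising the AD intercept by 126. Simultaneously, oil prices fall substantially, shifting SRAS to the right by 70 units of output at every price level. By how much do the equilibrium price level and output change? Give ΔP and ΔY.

ΔP = +4, ΔY = +86

After both shocks: AD is Y = 3347 − 10P and SRAS is Y = 2997 + 4P.
Setting them equal: 350 = 14P, so P = 25.
Y = 3347 − 10·25 = 3097.
Initially P = 21, Y = 3011, so ΔP = +4 and ΔY = +86.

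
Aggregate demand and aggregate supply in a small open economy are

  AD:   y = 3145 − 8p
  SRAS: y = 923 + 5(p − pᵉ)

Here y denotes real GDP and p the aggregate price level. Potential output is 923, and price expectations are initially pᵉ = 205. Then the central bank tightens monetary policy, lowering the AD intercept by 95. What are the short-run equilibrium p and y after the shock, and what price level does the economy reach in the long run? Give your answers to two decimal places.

Short run: p = 242.46, y = 1110.31. Long run: p = 265.88.

AD shifts left: new AD is y = 3050 − 8p. With pᵉ = 205, SRAS is y = 5p − 102.
Short run: 3050 − 8p = 5p − 102 gives 3152 = 13p, so p = 242.46 and y = 3050 − 8p = 1110.31.
y = 1110.31 is above potential 923; expectations adjust and SRAS shifts left until y = 923.
Long run: on the new AD curve, 923 = 3050 − 8p gives p = 265.88.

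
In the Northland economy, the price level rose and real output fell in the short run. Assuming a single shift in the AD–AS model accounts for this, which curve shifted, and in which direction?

SRAS shifted left

P rose and Y fell. An AD shift moves P and Y in the same direction; an SRAS shift moves them in opposite directions.
Here P and Y moved in opposite directions, so the SRAS curve shifted.
Since Y fell, SRAS shifted left.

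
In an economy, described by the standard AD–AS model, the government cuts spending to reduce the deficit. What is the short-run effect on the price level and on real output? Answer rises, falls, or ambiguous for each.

This is a negative demand shock: AD shifts left.
Moving along the upward-sloping SRAS curve, P falls and Y falls.

Price level: falls; output: falls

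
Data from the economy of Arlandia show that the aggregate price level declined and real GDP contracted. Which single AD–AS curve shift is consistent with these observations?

AD shifted left

P fell and Y fell. An AD shift moves P and Y in the same direction; an SRAS shift moves them in opposite directions.
Here P and Y moved in the same direction, so the AD curve shifted.
Since Y fell, AD shifted left.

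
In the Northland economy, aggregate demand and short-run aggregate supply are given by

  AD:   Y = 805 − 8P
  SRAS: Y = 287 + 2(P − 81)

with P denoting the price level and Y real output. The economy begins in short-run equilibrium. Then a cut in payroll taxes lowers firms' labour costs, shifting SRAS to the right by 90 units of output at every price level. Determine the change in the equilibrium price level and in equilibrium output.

This is a positive supply shock: SRAS shifts right.
New SRAS: Y = 215 + 2P.
Set AD = SRAS: 805 − 8P = 215 + 2P, so 590 = 10P and P = 59.
Y = 805 − 8·59 = 333.
Initially P = 68, Y = 261, so ΔP = -9 and ΔY = +72.

ΔP = -9, ΔY = +72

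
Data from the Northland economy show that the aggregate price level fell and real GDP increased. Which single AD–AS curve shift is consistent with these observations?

P fell and Y rose. An AD shift moves P and Y in the same direction; an SRAS shift moves them in opposite directions.
Here P and Y moved in opposite directions, so the SRAS curve shifted.
Since Y rose, SRAS shifted right.

SRAS shifted right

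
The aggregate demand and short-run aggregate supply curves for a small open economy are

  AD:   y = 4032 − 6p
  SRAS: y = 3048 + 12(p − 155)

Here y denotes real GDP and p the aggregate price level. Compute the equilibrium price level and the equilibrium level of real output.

Write SRAS as y = 3048 + 12p − 1860 = 1188 + 12p.
Set AD = SRAS: 4032 − 6p = 1188 + 12p, so 2844 = 18p and p = 158.
Then y = 4032 − 6·158 = 3084.

p = 158, y = 3084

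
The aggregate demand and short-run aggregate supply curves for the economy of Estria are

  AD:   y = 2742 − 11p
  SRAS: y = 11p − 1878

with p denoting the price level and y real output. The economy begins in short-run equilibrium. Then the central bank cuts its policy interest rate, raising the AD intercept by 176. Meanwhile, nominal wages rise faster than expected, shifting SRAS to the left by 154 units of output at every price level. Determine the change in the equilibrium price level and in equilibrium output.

After both shocks: AD is y = 2918 − 11p and SRAS is y = 11p − 2032.
Setting them equal: 4950 = 22p, so p = 225.
y = 2918 − 11·225 = 443.
Initially p = 210, y = 432, so Δp = +15 and Δy = +11.

Δp = +15, Δy = +11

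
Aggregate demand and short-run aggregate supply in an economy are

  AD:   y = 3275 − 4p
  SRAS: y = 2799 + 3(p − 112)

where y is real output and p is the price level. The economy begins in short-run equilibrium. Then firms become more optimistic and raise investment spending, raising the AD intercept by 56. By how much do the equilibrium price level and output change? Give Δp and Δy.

Δp = +8, Δy = +24

This is a positive demand shock: AD shifts right.
New AD: y = 3331 − 4p.
SRAS can be written y = 2463 + 3p.
Set AD = SRAS: 3331 − 4p = 2463 + 3p, so 868 = 7p and p = 124.
y = 3331 − 4·124 = 2835.
Initially p = 116, y = 2811, so Δp = +8 and Δy = +24.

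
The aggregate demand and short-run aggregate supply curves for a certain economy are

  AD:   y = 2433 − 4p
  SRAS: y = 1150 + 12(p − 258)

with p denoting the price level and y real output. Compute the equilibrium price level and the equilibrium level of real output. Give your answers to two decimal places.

Write SRAS as y = 1150 + 12p − 3096 = 12p − 1946.
Set AD = SRAS: 2433 − 4p = 12p − 1946, so 4379 = 16p and p = 273.69.
Substituting into AD, y = 2433 − 4p = 1338.25.

p = 273.69, y = 1338.25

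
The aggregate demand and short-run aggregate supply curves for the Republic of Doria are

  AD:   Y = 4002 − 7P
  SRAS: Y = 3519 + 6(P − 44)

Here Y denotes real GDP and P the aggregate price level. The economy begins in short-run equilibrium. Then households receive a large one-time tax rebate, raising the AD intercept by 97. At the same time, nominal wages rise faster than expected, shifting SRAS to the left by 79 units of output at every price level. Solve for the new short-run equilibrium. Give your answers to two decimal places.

P = 71.00, Y = 3602.00

After both shocks: AD is Y = 4099 − 7P and SRAS is Y = 3176 + 6P.
Setting them equal: 923 = 13P, so P = 71.00.
Substituting into AD, Y = 3602.00.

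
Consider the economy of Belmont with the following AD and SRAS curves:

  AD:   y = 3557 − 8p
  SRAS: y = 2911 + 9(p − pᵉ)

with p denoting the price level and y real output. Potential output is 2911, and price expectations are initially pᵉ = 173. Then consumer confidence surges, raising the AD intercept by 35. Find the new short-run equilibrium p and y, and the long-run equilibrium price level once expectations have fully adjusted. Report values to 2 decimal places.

AD shifts right: new AD is y = 3592 − 8p. With pᵉ = 173, SRAS is y = 1354 + 9p.
Short run: 3592 − 8p = 1354 + 9p gives 2238 = 17p, so p = 131.65 and y = 3592 − 8p = 2538.82.
y = 2538.82 is below potential 2911; expectations adjust and SRAS shifts right until y = 2911.
Long run: on the new AD curve, 2911 = 3592 − 8p gives p = 85.13.

Short run: p = 131.65, y = 2538.82. Long run: p = 85.13.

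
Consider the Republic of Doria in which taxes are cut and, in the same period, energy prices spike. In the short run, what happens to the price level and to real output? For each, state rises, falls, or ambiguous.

The first event is a positive demand shock: AD shifts right, which by itself pushes P up and Y up.
The second is an adverse supply shock: SRAS shifts left, which by itself pushes P up and Y down.
Both shocks push P up, so P rises. The two shocks push Y in opposite directions, so the effect on Y is ambiguous.

Price level: rises; output: ambiguous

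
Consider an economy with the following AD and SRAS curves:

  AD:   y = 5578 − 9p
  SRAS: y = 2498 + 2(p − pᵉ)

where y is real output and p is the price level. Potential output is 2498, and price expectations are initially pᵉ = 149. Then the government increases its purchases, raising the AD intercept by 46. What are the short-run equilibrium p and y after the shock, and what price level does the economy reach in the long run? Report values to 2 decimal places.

AD shifts right: new AD is y = 5624 − 9p. With pᵉ = 149, SRAS is y = 2200 + 2p.
Short run: 5624 − 9p = 2200 + 2p gives 3424 = 11p, so p = 311.27 and y = 5624 − 9p = 2822.55.
y = 2822.55 is above potential 2498; expectations adjust and SRAS shifts left until y = 2498.
Long run: on the new AD curve, 2498 = 5624 − 9p gives p = 347.33.

Short run: p = 311.27, y = 2822.55. Long run: p = 347.33.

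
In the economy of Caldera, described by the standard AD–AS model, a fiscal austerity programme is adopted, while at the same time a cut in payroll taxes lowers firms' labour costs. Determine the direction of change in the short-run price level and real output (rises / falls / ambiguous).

The first event is a negative demand shock: AD shifts left, which by itself pushes P down and Y down.
The second is a favourable supply shock: SRAS shifts right, which by itself pushes P down and Y up.
Both shocks push P down, so P falls. The two shocks push Y in opposite directions, so the effect on Y is ambiguous.

Price level: falls; output: ambiguous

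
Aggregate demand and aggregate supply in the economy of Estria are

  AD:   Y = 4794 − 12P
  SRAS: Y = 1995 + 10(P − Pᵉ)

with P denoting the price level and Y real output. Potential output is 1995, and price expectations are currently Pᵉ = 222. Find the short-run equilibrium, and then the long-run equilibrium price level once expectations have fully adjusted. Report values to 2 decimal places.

Short run: P = 228.14, Y = 2056.36. Long run: P = 233.25.

Short run: with Pᵉ = 222, SRAS is Y = 10P − 225. Setting AD = SRAS gives 5019 = 22P, so P = 228.14 and Y = 4794 − 12P = 2056.36.
Output 2056.36 is above potential 1995, so over time expected prices rise and SRAS shifts left until Y returns to 1995.
Long run: Y = 1995 on the AD curve gives 1995 = 4794 − 12P, so P = 233.25.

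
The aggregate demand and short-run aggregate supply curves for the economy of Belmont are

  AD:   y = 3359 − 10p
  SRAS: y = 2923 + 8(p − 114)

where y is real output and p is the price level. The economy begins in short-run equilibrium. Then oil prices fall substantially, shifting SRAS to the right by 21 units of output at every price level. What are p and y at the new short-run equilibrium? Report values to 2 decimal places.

This is a positive supply shock: SRAS shifts right.
New SRAS: y = 2032 + 8p.
Set AD = SRAS: 3359 − 10p = 2032 + 8p, so 1327 = 18p and p = 73.72.
Substituting into AD, y = 2621.78.

p = 73.72, y = 2621.78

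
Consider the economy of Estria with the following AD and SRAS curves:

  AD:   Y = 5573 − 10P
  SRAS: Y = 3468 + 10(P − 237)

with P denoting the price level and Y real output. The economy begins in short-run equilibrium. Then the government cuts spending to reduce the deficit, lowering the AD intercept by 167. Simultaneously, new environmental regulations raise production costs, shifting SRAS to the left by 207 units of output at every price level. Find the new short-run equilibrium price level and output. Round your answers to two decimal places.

After both shocks: AD is Y = 5406 − 10P and SRAS is Y = 891 + 10P.
Setting them equal: 4515 = 20P, so P = 225.75.
Substituting into AD, Y = 3148.50.

P = 225.75, Y = 3148.50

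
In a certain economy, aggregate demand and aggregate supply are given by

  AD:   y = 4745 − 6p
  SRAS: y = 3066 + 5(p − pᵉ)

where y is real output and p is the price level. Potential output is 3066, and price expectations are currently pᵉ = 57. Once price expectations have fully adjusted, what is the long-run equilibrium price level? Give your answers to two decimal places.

Long-run p = 279.83

Short run: with pᵉ = 57, SRAS is y = 2781 + 5p. Setting AD = SRAS gives 1964 = 11p, so p = 178.55 and y = 4745 − 6p = 3673.73.
Output 3673.73 is above potential 3066, so over time expected prices rise and SRAS shifts left until y returns to 3066.
Long run: y = 3066 on the AD curve gives 3066 = 4745 − 6p, so p = 279.83.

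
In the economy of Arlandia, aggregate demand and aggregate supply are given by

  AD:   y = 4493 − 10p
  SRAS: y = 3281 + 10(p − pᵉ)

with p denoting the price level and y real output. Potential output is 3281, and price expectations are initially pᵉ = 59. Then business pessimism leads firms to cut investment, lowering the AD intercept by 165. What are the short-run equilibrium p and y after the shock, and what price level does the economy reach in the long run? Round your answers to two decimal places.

Short run: p = 81.85, y = 3509.50. Long run: p = 104.70.

AD shifts left: new AD is y = 4328 − 10p. With pᵉ = 59, SRAS is y = 2691 + 10p.
Short run: 4328 − 10p = 2691 + 10p gives 1637 = 20p, so p = 81.85 and y = 4328 − 10p = 3509.50.
y = 3509.50 is above potential 3281; expectations adjust and SRAS shifts left until y = 3281.
Long run: on the new AD curve, 3281 = 4328 − 10p gives p = 104.70.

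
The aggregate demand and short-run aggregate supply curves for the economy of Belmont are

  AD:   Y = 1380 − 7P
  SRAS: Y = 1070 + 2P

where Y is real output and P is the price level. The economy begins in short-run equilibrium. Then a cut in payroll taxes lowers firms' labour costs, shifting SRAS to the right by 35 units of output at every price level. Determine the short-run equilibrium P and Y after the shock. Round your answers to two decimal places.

P = 30.56, Y = 1166.11

This is a positive supply shock: SRAS shifts right.
New SRAS: Y = 1105 + 2P.
Set AD = SRAS: 1380 − 7P = 1105 + 2P, so 275 = 9P and P = 30.56.
Substituting into AD, Y = 1166.11.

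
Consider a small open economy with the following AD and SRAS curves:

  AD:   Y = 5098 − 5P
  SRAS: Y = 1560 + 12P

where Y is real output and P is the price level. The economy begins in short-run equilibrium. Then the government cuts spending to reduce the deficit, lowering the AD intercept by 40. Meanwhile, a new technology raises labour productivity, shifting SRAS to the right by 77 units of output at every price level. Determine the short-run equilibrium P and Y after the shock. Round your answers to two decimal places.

P = 201.24, Y = 4051.82

After both shocks: AD is Y = 5058 − 5P and SRAS is Y = 1637 + 12P.
Setting them equal: 3421 = 17P, so P = 201.24.
Substituting into AD, Y = 4051.82.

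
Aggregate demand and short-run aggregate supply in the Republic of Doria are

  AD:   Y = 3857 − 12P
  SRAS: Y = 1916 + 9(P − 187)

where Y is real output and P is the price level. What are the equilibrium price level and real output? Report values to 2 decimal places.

Write SRAS as Y = 1916 + 9P − 1683 = 233 + 9P.
Set AD = SRAS: 3857 − 12P = 233 + 9P, so 3624 = 21P and P = 172.57.
Substituting into AD, Y = 3857 − 12P = 1786.14.

P = 172.57, Y = 1786.14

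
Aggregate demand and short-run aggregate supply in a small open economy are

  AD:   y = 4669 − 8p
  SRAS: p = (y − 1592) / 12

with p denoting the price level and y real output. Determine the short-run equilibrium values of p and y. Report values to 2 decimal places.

Rearrange SRAS to y = 1592 + 12p.
Set AD = SRAS: 4669 − 8p = 1592 + 12p, so 3077 = 20p and p = 153.85.
Substituting into AD, y = 4669 − 8p = 3438.20.

p = 153.85, y = 3438.20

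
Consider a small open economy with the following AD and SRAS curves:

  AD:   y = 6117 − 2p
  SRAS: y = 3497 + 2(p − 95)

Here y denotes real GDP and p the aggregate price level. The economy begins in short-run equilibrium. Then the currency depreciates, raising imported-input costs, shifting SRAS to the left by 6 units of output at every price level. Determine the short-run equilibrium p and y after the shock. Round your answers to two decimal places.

This is a negative supply shock: SRAS shifts left.
New SRAS: y = 3301 + 2p.
Set AD = SRAS: 6117 − 2p = 3301 + 2p, so 2816 = 4p and p = 704.00.
Substituting into AD, y = 4709.00.

p = 704.00, y = 4709.00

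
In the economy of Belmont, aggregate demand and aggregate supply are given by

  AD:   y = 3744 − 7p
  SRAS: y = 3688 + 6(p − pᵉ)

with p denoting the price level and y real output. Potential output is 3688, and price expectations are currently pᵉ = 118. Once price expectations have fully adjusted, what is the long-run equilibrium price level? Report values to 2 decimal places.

Long-run p = 8.00

Short run: with pᵉ = 118, SRAS is y = 2980 + 6p. Setting AD = SRAS gives 764 = 13p, so p = 58.77 and y = 3744 − 7p = 3332.62.
Output 3332.62 is below potential 3688, so over time expected prices fall and SRAS shifts right until y returns to 3688.
Long run: y = 3688 on the AD curve gives 3688 = 3744 − 7p, so p = 8.00.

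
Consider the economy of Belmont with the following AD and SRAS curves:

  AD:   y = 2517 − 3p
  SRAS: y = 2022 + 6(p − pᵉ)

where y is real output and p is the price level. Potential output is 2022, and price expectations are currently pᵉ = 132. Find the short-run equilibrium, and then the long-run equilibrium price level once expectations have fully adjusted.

Short run: with pᵉ = 132, SRAS is y = 1230 + 6p. Setting AD = SRAS gives 1287 = 9p, so p = 143 and y = 2517 − 3·143 = 2088.
Output 2088 is above potential 2022, so over time expected prices rise and SRAS shifts left until y returns to 2022.
Long run: y = 2022 on the AD curve gives 2022 = 2517 − 3p, so p = 165.

Short run: p = 143, y = 2088. Long run: p = 165.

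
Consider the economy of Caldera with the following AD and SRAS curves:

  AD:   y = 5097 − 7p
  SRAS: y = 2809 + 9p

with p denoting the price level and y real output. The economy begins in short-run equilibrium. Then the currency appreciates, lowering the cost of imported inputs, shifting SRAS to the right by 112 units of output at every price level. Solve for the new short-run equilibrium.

p = 136, y = 4145

This is a positive supply shock: SRAS shifts right.
New SRAS: y = 2921 + 9p.
Set AD = SRAS: 5097 − 7p = 2921 + 9p, so 2176 = 16p and p = 136.
y = 5097 − 7·136 = 4145.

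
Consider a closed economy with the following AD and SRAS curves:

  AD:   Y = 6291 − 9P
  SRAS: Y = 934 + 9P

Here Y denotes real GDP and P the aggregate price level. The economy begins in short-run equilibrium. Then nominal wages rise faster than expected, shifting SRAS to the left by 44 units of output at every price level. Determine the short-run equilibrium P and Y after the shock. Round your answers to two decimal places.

P = 300.06, Y = 3590.50

This is a negative supply shock: SRAS shifts left.
New SRAS: Y = 890 + 9P.
Set AD = SRAS: 6291 − 9P = 890 + 9P, so 5401 = 18P and P = 300.06.
Substituting into AD, Y = 3590.50.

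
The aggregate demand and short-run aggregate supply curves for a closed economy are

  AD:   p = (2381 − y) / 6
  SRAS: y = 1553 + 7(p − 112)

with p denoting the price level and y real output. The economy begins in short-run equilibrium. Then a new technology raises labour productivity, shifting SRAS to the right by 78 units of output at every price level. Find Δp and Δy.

Δp = -6, Δy = +36

This is a positive supply shock: SRAS shifts right.
New SRAS: y = 847 + 7p.
Set AD = SRAS: 2381 − 6p = 847 + 7p, so 1534 = 13p and p = 118.
y = 2381 − 6·118 = 1673.
Initially p = 124, y = 1637, so Δp = -6 and Δy = +36.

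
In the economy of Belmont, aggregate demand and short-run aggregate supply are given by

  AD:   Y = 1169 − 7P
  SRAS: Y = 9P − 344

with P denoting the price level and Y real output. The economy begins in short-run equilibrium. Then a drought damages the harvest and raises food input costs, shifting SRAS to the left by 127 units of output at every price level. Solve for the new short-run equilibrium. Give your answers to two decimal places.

This is a negative supply shock: SRAS shifts left.
New SRAS: Y = 9P − 471.
Set AD = SRAS: 1169 − 7P = 9P − 471, so 1640 = 16P and P = 102.50.
Substituting into AD, Y = 451.50.

P = 102.50, Y = 451.50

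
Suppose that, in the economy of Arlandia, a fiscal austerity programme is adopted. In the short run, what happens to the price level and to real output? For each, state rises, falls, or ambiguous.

This is a negative demand shock: AD shifts left.
Moving along the upward-sloping SRAS curve, P falls and Y falls.

Price level: falls; output: falls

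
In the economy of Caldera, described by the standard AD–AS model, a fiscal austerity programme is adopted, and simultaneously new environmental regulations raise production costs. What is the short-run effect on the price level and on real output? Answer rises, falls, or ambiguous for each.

The first event is a negative demand shock: AD shifts left, which by itself pushes P down and Y down.
The second is an adverse supply shock: SRAS shifts left, which by itself pushes P up and Y down.
The two shocks push P in opposite directions, so the effect on P is ambiguous. Both shocks push Y down, so Y falls.

Price level: ambiguous; output: falls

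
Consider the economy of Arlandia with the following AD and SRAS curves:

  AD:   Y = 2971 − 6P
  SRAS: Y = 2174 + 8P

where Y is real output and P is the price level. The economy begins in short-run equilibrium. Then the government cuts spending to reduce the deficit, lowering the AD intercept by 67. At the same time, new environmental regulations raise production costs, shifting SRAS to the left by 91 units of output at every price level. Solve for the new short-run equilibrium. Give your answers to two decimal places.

P = 58.64, Y = 2552.14

After both shocks: AD is Y = 2904 − 6P and SRAS is Y = 2083 + 8P.
Setting them equal: 821 = 14P, so P = 58.64.
Substituting into AD, Y = 2552.14.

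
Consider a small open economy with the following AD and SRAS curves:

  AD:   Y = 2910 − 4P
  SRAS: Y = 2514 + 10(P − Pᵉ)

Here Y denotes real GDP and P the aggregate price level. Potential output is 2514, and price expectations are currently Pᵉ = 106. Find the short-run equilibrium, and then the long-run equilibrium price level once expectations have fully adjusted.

Short run: with Pᵉ = 106, SRAS is Y = 1454 + 10P. Setting AD = SRAS gives 1456 = 14P, so P = 104 and Y = 2910 − 4·104 = 2494.
Output 2494 is below potential 2514, so over time expected prices fall and SRAS shifts right until Y returns to 2514.
Long run: Y = 2514 on the AD curve gives 2514 = 2910 − 4P, so P = 99.

Short run: P = 104, Y = 2494. Long run: P = 99.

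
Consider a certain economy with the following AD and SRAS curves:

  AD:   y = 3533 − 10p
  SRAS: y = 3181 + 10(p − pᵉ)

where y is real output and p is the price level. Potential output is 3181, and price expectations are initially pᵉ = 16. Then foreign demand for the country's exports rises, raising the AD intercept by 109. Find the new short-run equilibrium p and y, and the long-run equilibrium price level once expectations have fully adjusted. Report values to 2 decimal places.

Short run: p = 31.05, y = 3331.50. Long run: p = 46.10.

AD shifts right: new AD is y = 3642 − 10p. With pᵉ = 16, SRAS is y = 3021 + 10p.
Short run: 3642 − 10p = 3021 + 10p gives 621 = 20p, so p = 31.05 and y = 3642 − 10p = 3331.50.
y = 3331.50 is above potential 3181; expectations adjust and SRAS shifts left until y = 3181.
Long run: on the new AD curve, 3181 = 3642 − 10p gives p = 46.10.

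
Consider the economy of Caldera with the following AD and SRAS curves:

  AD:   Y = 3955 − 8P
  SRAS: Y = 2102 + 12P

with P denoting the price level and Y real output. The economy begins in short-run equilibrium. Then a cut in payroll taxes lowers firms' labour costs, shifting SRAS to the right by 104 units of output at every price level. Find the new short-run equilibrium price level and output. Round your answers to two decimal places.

This is a positive supply shock: SRAS shifts right.
New SRAS: Y = 2206 + 12P.
Set AD = SRAS: 3955 − 8P = 2206 + 12P, so 1749 = 20P and P = 87.45.
Substituting into AD, Y = 3255.40.

P = 87.45, Y = 3255.40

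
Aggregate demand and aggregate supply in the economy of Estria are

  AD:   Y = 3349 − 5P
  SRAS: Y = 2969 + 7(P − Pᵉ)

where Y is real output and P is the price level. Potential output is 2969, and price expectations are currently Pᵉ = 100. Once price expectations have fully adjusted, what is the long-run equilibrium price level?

Long-run P = 76

Short run: with Pᵉ = 100, SRAS is Y = 2269 + 7P. Setting AD = SRAS gives 1080 = 12P, so P = 90 and Y = 3349 − 5·90 = 2899.
Output 2899 is below potential 2969, so over time expected prices fall and SRAS shifts right until Y returns to 2969.
Long run: Y = 2969 on the AD curve gives 2969 = 3349 − 5P, so P = 76.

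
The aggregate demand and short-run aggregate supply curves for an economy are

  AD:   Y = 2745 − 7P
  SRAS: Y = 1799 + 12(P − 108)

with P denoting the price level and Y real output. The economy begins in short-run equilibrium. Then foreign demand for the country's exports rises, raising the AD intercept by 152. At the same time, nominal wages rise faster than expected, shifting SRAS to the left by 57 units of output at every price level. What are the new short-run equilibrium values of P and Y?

After both shocks: AD is Y = 2897 − 7P and SRAS is Y = 446 + 12P.
Setting them equal: 2451 = 19P, so P = 129.
Y = 2897 − 7·129 = 1994.

P = 129, Y = 1994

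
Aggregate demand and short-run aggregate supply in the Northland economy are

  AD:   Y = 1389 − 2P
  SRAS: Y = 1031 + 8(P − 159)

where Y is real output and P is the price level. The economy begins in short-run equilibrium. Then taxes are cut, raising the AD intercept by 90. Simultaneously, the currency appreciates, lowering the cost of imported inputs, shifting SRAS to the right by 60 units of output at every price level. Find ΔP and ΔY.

After both shocks: AD is Y = 1479 − 2P and SRAS is Y = 8P − 181.
Setting them equal: 1660 = 10P, so P = 166.
Y = 1479 − 2·166 = 1147.
Initially P = 163, Y = 1063, so ΔP = +3 and ΔY = +84.

ΔP = +3, ΔY = +84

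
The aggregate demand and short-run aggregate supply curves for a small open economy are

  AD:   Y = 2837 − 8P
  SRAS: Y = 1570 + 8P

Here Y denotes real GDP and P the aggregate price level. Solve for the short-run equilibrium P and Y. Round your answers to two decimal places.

Set AD = SRAS: 2837 − 8P = 1570 + 8P, so 1267 = 16P and P = 79.19.
Substituting into AD, Y = 2837 − 8P = 2203.50.

P = 79.19, Y = 2203.50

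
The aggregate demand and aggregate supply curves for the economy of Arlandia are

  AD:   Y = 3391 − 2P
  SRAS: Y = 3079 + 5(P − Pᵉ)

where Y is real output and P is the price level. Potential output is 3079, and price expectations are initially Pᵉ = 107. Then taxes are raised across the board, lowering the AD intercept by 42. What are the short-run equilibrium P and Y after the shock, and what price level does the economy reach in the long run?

Short run: P = 115, Y = 3119. Long run: P = 135.

AD shifts left: new AD is Y = 3349 − 2P. With Pᵉ = 107, SRAS is Y = 2544 + 5P.
Short run: 3349 − 2P = 2544 + 5P gives 805 = 7P, so P = 115 and Y = 3349 − 2·115 = 3119.
Y = 3119 is above potential 3079; expectations adjust and SRAS shifts left until Y = 3079.
Long run: on the new AD curve, 3079 = 3349 − 2P gives P = 135.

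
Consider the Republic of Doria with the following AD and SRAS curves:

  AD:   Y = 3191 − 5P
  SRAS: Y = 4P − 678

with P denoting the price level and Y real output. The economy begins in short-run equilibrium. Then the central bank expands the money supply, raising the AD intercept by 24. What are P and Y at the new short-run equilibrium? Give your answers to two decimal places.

P = 432.56, Y = 1052.22

This is a positive demand shock: AD shifts right.
New AD: Y = 3215 − 5P.
Set AD = SRAS: 3215 − 5P = 4P − 678, so 3893 = 9P and P = 432.56.
Substituting into AD, Y = 1052.22.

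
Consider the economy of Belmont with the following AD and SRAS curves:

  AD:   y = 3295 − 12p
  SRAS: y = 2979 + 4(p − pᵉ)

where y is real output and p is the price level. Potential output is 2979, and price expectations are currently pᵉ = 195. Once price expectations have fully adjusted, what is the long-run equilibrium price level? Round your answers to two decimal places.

Short run: with pᵉ = 195, SRAS is y = 2199 + 4p. Setting AD = SRAS gives 1096 = 16p, so p = 68.50 and y = 3295 − 12p = 2473.00.
Output 2473.00 is below potential 2979, so over time expected prices fall and SRAS shifts right until y returns to 2979.
Long run: y = 2979 on the AD curve gives 2979 = 3295 − 12p, so p = 26.33.

Long-run p = 26.33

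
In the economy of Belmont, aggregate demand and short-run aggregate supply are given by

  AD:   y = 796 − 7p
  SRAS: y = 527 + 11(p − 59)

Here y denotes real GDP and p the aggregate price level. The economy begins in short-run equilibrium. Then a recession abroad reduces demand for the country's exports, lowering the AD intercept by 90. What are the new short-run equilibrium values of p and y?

p = 46, y = 384

This is a negative demand shock: AD shifts left.
New AD: y = 706 − 7p.
SRAS can be written y = 11p − 122.
Set AD = SRAS: 706 − 7p = 11p − 122, so 828 = 18p and p = 46.
y = 706 − 7·46 = 384.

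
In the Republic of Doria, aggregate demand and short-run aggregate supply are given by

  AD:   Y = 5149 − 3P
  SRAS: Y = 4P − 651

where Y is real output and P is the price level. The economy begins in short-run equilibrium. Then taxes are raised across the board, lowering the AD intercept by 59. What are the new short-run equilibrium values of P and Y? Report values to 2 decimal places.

P = 820.14, Y = 2629.57

This is a negative demand shock: AD shifts left.
New AD: Y = 5090 − 3P.
Set AD = SRAS: 5090 − 3P = 4P − 651, so 5741 = 7P and P = 820.14.
Substituting into AD, Y = 2629.57.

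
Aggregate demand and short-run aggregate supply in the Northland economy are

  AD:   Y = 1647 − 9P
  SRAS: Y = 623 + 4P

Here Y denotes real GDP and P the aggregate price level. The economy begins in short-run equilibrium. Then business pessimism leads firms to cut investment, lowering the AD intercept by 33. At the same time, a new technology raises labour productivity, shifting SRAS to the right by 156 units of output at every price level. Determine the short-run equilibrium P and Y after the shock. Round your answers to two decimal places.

P = 64.23, Y = 1035.92

After both shocks: AD is Y = 1614 − 9P and SRAS is Y = 779 + 4P.
Setting them equal: 835 = 13P, so P = 64.23.
Substituting into AD, Y = 1035.92.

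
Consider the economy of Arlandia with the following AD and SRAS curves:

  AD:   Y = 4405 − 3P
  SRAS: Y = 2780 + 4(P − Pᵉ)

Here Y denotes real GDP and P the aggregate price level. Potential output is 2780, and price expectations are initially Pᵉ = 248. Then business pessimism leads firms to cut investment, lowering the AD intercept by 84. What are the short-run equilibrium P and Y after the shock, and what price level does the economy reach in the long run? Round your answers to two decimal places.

AD shifts left: new AD is Y = 4321 − 3P. With Pᵉ = 248, SRAS is Y = 1788 + 4P.
Short run: 4321 − 3P = 1788 + 4P gives 2533 = 7P, so P = 361.86 and Y = 4321 − 3P = 3235.43.
Y = 3235.43 is above potential 2780; expectations adjust and SRAS shifts left until Y = 2780.
Long run: on the new AD curve, 2780 = 4321 − 3P gives P = 513.67.

Short run: P = 361.86, Y = 3235.43. Long run: P = 513.67.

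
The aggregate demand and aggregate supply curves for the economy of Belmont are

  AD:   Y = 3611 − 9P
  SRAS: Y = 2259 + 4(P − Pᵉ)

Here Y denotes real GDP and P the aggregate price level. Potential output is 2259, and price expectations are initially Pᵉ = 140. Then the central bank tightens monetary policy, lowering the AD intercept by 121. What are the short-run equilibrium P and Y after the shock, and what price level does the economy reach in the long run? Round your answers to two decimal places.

AD shifts left: new AD is Y = 3490 − 9P. With Pᵉ = 140, SRAS is Y = 1699 + 4P.
Short run: 3490 − 9P = 1699 + 4P gives 1791 = 13P, so P = 137.77 and Y = 3490 − 9P = 2250.08.
Y = 2250.08 is below potential 2259; expectations adjust and SRAS shifts right until Y = 2259.
Long run: on the new AD curve, 2259 = 3490 − 9P gives P = 136.78.

Short run: P = 137.77, Y = 2250.08. Long run: P = 136.78.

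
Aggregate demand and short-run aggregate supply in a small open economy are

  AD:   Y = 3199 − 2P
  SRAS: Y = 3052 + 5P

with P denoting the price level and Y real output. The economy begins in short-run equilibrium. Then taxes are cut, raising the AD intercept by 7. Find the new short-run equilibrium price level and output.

This is a positive demand shock: AD shifts right.
New AD: Y = 3206 − 2P.
Set AD = SRAS: 3206 − 2P = 3052 + 5P, so 154 = 7P and P = 22.
Y = 3206 − 2·22 = 3162.

P = 22, Y = 3162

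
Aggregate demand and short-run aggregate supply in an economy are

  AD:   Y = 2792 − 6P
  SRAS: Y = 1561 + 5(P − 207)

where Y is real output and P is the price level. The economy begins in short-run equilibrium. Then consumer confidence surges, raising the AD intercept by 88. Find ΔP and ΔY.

This is a positive demand shock: AD shifts right.
New AD: Y = 2880 − 6P.
SRAS can be written Y = 526 + 5P.
Set AD = SRAS: 2880 − 6P = 526 + 5P, so 2354 = 11P and P = 214.
Y = 2880 − 6·214 = 1596.
Initially P = 206, Y = 1556, so ΔP = +8 and ΔY = +40.

ΔP = +8, ΔY = +40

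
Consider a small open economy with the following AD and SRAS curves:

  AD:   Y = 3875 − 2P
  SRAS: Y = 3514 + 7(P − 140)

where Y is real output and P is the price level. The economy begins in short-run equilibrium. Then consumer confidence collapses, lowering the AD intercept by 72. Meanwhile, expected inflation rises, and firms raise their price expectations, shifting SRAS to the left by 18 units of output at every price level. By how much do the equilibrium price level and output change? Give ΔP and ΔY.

ΔP = -6, ΔY = -60

After both shocks: AD is Y = 3803 − 2P and SRAS is Y = 2516 + 7P.
Setting them equal: 1287 = 9P, so P = 143.
Y = 3803 − 2·143 = 3517.
Initially P = 149, Y = 3577, so ΔP = -6 and ΔY = -60.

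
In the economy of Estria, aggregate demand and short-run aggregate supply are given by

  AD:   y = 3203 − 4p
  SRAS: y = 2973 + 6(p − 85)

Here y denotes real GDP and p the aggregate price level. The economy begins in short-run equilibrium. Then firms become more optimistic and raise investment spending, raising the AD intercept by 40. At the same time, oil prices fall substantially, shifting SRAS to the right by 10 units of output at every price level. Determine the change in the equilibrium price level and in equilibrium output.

Δp = +3, Δy = +28

After both shocks: AD is y = 3243 − 4p and SRAS is y = 2473 + 6p.
Setting them equal: 770 = 10p, so p = 77.
y = 3243 − 4·77 = 2935.
Initially p = 74, y = 2907, so Δp = +3 and Δy = +28.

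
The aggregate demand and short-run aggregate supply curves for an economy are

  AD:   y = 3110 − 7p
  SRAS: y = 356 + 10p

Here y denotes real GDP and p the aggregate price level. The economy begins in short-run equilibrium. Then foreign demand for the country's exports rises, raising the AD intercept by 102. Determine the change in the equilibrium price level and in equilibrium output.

Δp = +6, Δy = +60

This is a positive demand shock: AD shifts right.
New AD: y = 3212 − 7p.
Set AD = SRAS: 3212 − 7p = 356 + 10p, so 2856 = 17p and p = 168.
y = 3212 − 7·168 = 2036.
Initially p = 162, y = 1976, so Δp = +6 and Δy = +60.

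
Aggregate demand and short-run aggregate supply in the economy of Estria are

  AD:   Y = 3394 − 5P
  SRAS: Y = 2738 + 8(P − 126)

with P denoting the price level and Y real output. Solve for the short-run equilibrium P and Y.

P = 128, Y = 2754

Write SRAS as Y = 2738 + 8P − 1008 = 1730 + 8P.
Set AD = SRAS: 3394 − 5P = 1730 + 8P, so 1664 = 13P and P = 128.
Then Y = 3394 − 5·128 = 2754.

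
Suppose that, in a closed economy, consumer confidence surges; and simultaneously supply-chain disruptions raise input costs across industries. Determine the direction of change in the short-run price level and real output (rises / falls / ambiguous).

The first event is a positive demand shock: AD shifts right, which by itself pushes P up and Y up.
The second is an adverse supply shock: SRAS shifts left, which by itself pushes P up and Y down.
Both shocks push P up, so P rises. The two shocks push Y in opposite directions, so the effect on Y is ambiguous.

Price level: rises; output: ambiguous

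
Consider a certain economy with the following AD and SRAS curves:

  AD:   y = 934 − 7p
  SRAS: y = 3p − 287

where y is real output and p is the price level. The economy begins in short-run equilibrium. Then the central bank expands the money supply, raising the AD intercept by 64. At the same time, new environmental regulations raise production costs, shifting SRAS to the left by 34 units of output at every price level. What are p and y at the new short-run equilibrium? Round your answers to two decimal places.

p = 131.90, y = 74.70

After both shocks: AD is y = 998 − 7p and SRAS is y = 3p − 321.
Setting them equal: 1319 = 10p, so p = 131.90.
Substituting into AD, y = 74.70.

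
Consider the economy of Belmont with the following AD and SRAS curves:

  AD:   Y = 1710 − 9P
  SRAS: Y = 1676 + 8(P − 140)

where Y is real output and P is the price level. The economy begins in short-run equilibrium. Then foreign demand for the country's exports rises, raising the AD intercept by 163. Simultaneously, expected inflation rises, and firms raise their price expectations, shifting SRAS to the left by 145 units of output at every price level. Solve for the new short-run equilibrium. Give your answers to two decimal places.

After both shocks: AD is Y = 1873 − 9P and SRAS is Y = 411 + 8P.
Setting them equal: 1462 = 17P, so P = 86.00.
Substituting into AD, Y = 1099.00.

P = 86.00, Y = 1099.00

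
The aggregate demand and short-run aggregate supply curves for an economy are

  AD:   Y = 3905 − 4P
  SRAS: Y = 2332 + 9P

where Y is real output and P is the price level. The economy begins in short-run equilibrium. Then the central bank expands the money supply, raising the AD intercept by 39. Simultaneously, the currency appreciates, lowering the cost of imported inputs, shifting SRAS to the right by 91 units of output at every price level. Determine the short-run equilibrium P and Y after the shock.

After both shocks: AD is Y = 3944 − 4P and SRAS is Y = 2423 + 9P.
Setting them equal: 1521 = 13P, so P = 117.
Y = 3944 − 4·117 = 3476.

P = 117, Y = 3476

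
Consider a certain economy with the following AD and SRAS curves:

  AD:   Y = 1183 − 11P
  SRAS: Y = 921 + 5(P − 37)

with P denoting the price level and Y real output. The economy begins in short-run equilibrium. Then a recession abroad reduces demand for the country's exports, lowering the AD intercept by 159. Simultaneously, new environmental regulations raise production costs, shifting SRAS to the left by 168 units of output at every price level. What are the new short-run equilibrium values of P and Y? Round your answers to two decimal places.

After both shocks: AD is Y = 1024 − 11P and SRAS is Y = 568 + 5P.
Setting them equal: 456 = 16P, so P = 28.50.
Substituting into AD, Y = 710.50.

P = 28.50, Y = 710.50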